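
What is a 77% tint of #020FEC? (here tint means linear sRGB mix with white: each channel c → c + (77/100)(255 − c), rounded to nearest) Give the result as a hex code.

#C5C8FB

#020FEC is rgb(2, 15, 236).
Per channel, c → c + 0.77(255 − c):
  R: 2 + 0.77×(255−2) = 2 + 194.81 = 196.81 → 197
  G: 15 + 0.77×(255−15) = 15 + 184.8 = 199.8 → 200
  B: 236 + 14.63 = 250.63 → 251
rgb(197, 200, 251) = #C5C8FB.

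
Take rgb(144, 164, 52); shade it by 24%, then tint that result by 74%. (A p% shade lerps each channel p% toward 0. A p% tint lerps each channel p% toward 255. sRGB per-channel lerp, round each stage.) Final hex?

Lerp each channel 24% toward 0:
  R: 144 + 0.24×(0−144) = 144 − 34.56 = 109.44 → 109
  G: 164 − 39.36 = 124.64 → 125
  B: 52 − 12.48 = 39.52 → 40
After the shade: rgb(109, 125, 40) = #6D7D28.
A 74% tint moves each channel 74% toward 255:
  R: 109 + 0.74×(255−109) = 109 + 108.04 = 217.04 → 217
  G: 125 + 96.2 = 221.2 → 221
  B: 40 + 0.74×(255−40) = 40 + 159.1 = 199.1 → 199
rgb(217, 221, 199) = #D9DDC7.

#D9DDC7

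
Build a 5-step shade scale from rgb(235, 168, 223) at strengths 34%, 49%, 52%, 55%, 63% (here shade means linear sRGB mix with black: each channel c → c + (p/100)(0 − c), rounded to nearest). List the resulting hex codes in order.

#9B6F93, #785672, #71516B, #6A4C64, #573E53

34%: (235 − 79.9 = 155.1→155, 168 − 57.12 = 110.88→111, 223 − 75.82 = 147.18→147) → #9B6F93
49%: (235 − 115.15 = 119.85→120, 168 − 82.32 = 85.68→86, 223 − 109.27 = 113.73→114) → #785672
52%: (235 − 122.2 = 112.8→113, 168 − 87.36 = 80.64→81, 223 − 115.96 = 107.04→107) → #71516B
55%: (235 − 129.25 = 105.75→106, 168 − 92.4 = 75.6→76, 223 − 122.65 = 100.35→100) → #6A4C64
63%: (235 − 148.05 = 86.95→87, 168 − 105.84 = 62.16→62, 223 − 140.49 = 82.51→83) → #573E53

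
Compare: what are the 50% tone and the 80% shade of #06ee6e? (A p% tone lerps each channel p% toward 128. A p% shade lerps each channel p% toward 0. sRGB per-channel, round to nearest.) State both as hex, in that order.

#43b777, #013016

#06ee6e is rgb(6, 238, 110).
50% tone:
  R: 6 + 61 = 67 → 67
  G: 238 + 0.5×(128−238) = 238 − 55 = 183 → 183
  B: 110 + 9 = 119 → 119
  → #43b777
80% shade:
  R: 6 + 0.8×(0−6) = 6 − 4.8 = 1.2 → 1
  G: 238 − 190.4 = 47.6 → 48
  B: 110 + 0.8×(0−110) = 110 − 88 = 22 → 22
  → #013016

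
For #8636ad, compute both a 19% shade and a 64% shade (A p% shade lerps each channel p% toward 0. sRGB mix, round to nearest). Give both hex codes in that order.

#8636ad is rgb(134, 54, 173).
19% shade:
  R: 134 + 0.19×(0−134) = 134 − 25.46 = 108.54 → 109
  G: 54 + 0.19×(0−54) = 54 − 10.26 = 43.74 → 44
  B: 173 − 32.87 = 140.13 → 140
  → #6d2c8c
64% shade:
  R: 134 − 85.76 = 48.24 → 48
  G: 54 − 34.56 = 19.44 → 19
  B: 173 − 110.72 = 62.28 → 62
  → #30133e

#6d2c8c, #30133e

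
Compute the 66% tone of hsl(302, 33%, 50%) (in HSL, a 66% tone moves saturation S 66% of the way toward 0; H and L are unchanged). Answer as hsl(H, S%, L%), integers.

hsl(302, 11%, 50%)

S moves 66% from 33 toward 0: 33 − 21.78 = 11.22 → 11.
H and L are unchanged.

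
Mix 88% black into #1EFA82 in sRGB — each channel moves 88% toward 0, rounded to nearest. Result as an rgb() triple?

#1EFA82 is rgb(30, 250, 130).
Per channel, c → c + 0.88(0 − c):
  R: 30 − 26.4 = 3.6 → 4
  G: 250 − 220 = 30 → 30
  B: 130 + 0.88×(0−130) = 130 − 114.4 = 15.6 → 16

rgb(4, 30, 16)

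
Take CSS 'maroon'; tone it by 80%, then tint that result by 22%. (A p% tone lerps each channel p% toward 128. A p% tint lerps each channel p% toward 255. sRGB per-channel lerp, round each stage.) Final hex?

#9C8888

CSS maroon is rgb(128, 0, 0).
Lerp each channel 80% toward 128:
  R: 128 + 0.8×(128−128) = 128 + 0 = 128 → 128
  G: 0 + 0.8×(128−0) = 0 + 102.4 = 102.4 → 102
  B: 0 + 0.8×(128−0) = 0 + 102.4 = 102.4 → 102
After the tone: rgb(128, 102, 102) = #806666.
A 22% tint moves each channel 22% toward 255:
  R: 128 + 27.94 = 155.94 → 156
  G: 102 + 0.22×(255−102) = 102 + 33.66 = 135.66 → 136
  B: 102 + 0.22×(255−102) = 102 + 33.66 = 135.66 → 136
rgb(156, 136, 136) = #9C8888.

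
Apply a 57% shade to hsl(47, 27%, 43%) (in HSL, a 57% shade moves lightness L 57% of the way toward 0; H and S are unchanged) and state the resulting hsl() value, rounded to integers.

hsl(47, 27%, 18%)

L moves 57% from 43 toward 0: 43 − 24.51 = 18.49 → 18.
H and S are unchanged.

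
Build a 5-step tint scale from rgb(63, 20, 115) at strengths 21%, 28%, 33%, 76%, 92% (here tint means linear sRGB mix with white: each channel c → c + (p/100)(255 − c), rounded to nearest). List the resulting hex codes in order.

#674590, #75569a, #7e62a1, #d1c7dd, #f0ecf4

21%: (63 + 40.32 = 103.32→103, 20 + 49.35 = 69.35→69, 115 + 29.4 = 144.4→144) → #674590
28%: (63 + 53.76 = 116.76→117, 20 + 65.8 = 85.8→86, 115 + 39.2 = 154.2→154) → #75569a
33%: (63 + 63.36 = 126.36→126, 20 + 77.55 = 97.55→98, 115 + 46.2 = 161.2→161) → #7e62a1
76%: (63 + 145.92 = 208.92→209, 20 + 178.6 = 198.6→199, 115 + 106.4 = 221.4→221) → #d1c7dd
92%: (63 + 176.64 = 239.64→240, 20 + 216.2 = 236.2→236, 115 + 128.8 = 243.8→244) → #f0ecf4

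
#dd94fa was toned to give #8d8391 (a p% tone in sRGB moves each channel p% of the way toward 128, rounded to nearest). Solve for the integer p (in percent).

#dd94fa is rgb(221, 148, 250); #8d8391 is rgb(141, 131, 145).
On the B channel (widest range): 145 ≈ 250 + (p/100)(128 − 250), so p ≈ 100×(145 − 250)/(128 − 250) = -10500/-122 = 86.07.
p = 86 reproduces all three channels after rounding.

86%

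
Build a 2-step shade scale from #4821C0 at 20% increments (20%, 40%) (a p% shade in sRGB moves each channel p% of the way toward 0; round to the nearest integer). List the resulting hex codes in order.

#3A1A9A, #2B1473

#4821C0 is rgb(72, 33, 192).
20%: (72 − 14.4 = 57.6→58, 33 − 6.6 = 26.4→26, 192 − 38.4 = 153.6→154) → #3A1A9A
40%: (72 − 28.8 = 43.2→43, 33 − 13.2 = 19.8→20, 192 − 76.8 = 115.2→115) → #2B1473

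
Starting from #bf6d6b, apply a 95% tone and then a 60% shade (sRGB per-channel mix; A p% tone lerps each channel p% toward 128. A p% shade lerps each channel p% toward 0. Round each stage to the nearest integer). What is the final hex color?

#bf6d6b is rgb(191, 109, 107).
A 95% tone moves each channel 95% toward 128:
  R: 191 − 59.85 = 131.15 → 131
  G: 109 + 18.05 = 127.05 → 127
  B: 107 + 19.95 = 126.95 → 127
After the tone: rgb(131, 127, 127) = #837f7f.
Lerp each channel 60% toward 0:
  R: 131 − 78.6 = 52.4 → 52
  G: 127 − 76.2 = 50.8 → 51
  B: 127 + 0.6×(0−127) = 127 − 76.2 = 50.8 → 51
rgb(52, 51, 51) = #343333.

#343333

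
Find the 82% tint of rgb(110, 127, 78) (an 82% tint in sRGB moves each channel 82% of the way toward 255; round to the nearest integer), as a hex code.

#e5e8df

Per channel, c → c + 0.82(255 − c):
  R: 110 + 0.82×(255−110) = 110 + 118.9 = 228.9 → 229
  G: 127 + 0.82×(255−127) = 127 + 104.96 = 231.96 → 232
  B: 78 + 0.82×(255−78) = 78 + 145.14 = 223.14 → 223
rgb(229, 232, 223) = #e5e8df.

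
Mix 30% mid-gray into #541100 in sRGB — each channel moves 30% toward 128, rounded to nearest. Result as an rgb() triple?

rgb(97, 50, 38)

#541100 is rgb(84, 17, 0).
A 30% tone moves each channel 30% toward 128:
  R: 84 + 0.3×(128−84) = 84 + 13.2 = 97.2 → 97
  G: 17 + 33.3 = 50.3 → 50
  B: 0 + 0.3×(128−0) = 0 + 38.4 = 38.4 → 38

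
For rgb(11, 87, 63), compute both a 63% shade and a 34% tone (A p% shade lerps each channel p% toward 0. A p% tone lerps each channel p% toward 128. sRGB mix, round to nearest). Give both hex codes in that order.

63% shade:
  R: 11 + 0.63×(0−11) = 11 − 6.93 = 4.07 → 4
  G: 87 − 54.81 = 32.19 → 32
  B: 63 + 0.63×(0−63) = 63 − 39.69 = 23.31 → 23
  → #042017
34% tone:
  R: 11 + 0.34×(128−11) = 11 + 39.78 = 50.78 → 51
  G: 87 + 13.94 = 100.94 → 101
  B: 63 + 22.1 = 85.1 → 85
  → #336555

#042017, #336555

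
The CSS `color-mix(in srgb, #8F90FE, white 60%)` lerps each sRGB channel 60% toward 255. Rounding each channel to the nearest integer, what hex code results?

#8F90FE is rgb(143, 144, 254).
A 60% tint moves each channel 60% toward 255:
  R: 143 + 67.2 = 210.2 → 210
  G: 144 + 0.6×(255−144) = 144 + 66.6 = 210.6 → 211
  B: 254 + 0.6 = 254.6 → 255
rgb(210, 211, 255) = #D2D3FF.

#D2D3FF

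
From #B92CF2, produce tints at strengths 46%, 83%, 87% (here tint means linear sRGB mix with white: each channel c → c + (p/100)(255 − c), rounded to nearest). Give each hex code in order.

#B92CF2 is rgb(185, 44, 242).
46%: (185 + 32.2 = 217.2→217, 44 + 97.06 = 141.06→141, 242 + 5.98 = 247.98→248) → #D98DF8
83%: (185 + 58.1 = 243.1→243, 44 + 175.13 = 219.13→219, 242 + 10.79 = 252.79→253) → #F3DBFD
87%: (185 + 60.9 = 245.9→246, 44 + 183.57 = 227.57→228, 242 + 11.31 = 253.31→253) → #F6E4FD

#D98DF8, #F3DBFD, #F6E4FD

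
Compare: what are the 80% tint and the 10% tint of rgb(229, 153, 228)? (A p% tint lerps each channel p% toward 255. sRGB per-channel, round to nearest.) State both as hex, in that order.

#FAEBFA, #E8A3E7

80% tint:
  R: 229 + 0.8×(255−229) = 229 + 20.8 = 249.8 → 250
  G: 153 + 81.6 = 234.6 → 235
  B: 228 + 0.8×(255−228) = 228 + 21.6 = 249.6 → 250
  → #FAEBFA
10% tint:
  R: 229 + 0.1×(255−229) = 229 + 2.6 = 231.6 → 232
  G: 153 + 0.1×(255−153) = 153 + 10.2 = 163.2 → 163
  B: 228 + 0.1×(255−228) = 228 + 2.7 = 230.7 → 231
  → #E8A3E7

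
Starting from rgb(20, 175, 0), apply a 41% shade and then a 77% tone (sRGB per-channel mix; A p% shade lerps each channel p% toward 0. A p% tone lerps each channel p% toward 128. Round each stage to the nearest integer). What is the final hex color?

A 41% shade moves each channel 41% toward 0:
  R: 20 + 0.41×(0−20) = 20 − 8.2 = 11.8 → 12
  G: 175 + 0.41×(0−175) = 175 − 71.75 = 103.25 → 103
  B: 0 + 0.41×(0−0) = 0 + 0 = 0 → 0
After the shade: rgb(12, 103, 0) = #0c6700.
Per channel, c → c + 0.77(128 − c):
  R: 12 + 0.77×(128−12) = 12 + 89.32 = 101.32 → 101
  G: 103 + 19.25 = 122.25 → 122
  B: 0 + 0.77×(128−0) = 0 + 98.56 = 98.56 → 99
rgb(101, 122, 99) = #657a63.

#657a63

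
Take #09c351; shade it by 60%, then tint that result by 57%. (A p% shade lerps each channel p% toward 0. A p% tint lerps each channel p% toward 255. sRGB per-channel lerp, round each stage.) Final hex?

#93b39f

#09c351 is rgb(9, 195, 81).
Per channel, c → c + 0.6(0 − c):
  R: 9 + 0.6×(0−9) = 9 − 5.4 = 3.6 → 4
  G: 195 + 0.6×(0−195) = 195 − 117 = 78 → 78
  B: 81 + 0.6×(0−81) = 81 − 48.6 = 32.4 → 32
After the shade: rgb(4, 78, 32) = #044e20.
Lerp each channel 57% toward 255:
  R: 4 + 0.57×(255−4) = 4 + 143.07 = 147.07 → 147
  G: 78 + 0.57×(255−78) = 78 + 100.89 = 178.89 → 179
  B: 32 + 0.57×(255−32) = 32 + 127.11 = 159.11 → 159
rgb(147, 179, 159) = #93b39f.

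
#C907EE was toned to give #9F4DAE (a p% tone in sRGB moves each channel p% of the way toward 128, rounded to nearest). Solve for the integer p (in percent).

#C907EE is rgb(201, 7, 238); #9F4DAE is rgb(159, 77, 174).
On the G channel (widest range): 77 ≈ 7 + (p/100)(128 − 7), so p ≈ 100×(77 − 7)/(128 − 7) = 7000/121 = 57.85.
p = 58 reproduces all three channels after rounding.

58%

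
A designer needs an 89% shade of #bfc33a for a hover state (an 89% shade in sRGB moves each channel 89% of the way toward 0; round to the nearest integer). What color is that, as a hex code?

#bfc33a is rgb(191, 195, 58).
Per channel, c → c + 0.89(0 − c):
  R: 191 − 169.99 = 21.01 → 21
  G: 195 − 173.55 = 21.45 → 21
  B: 58 + 0.89×(0−58) = 58 − 51.62 = 6.38 → 6
rgb(21, 21, 6) = #151506.

#151506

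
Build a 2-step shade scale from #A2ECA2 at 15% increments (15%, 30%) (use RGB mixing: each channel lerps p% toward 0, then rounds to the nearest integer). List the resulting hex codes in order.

#A2ECA2 is rgb(162, 236, 162).
15%: (162 − 24.3 = 137.7→138, 236 − 35.4 = 200.6→201, 162 − 24.3 = 137.7→138) → #8AC98A
30%: (162 − 48.6 = 113.4→113, 236 − 70.8 = 165.2→165, 162 − 48.6 = 113.4→113) → #71A571

#8AC98A, #71A571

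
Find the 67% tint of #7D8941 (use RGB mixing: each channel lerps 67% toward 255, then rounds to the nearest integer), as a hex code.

#7D8941 is rgb(125, 137, 65).
Per channel, c → c + 0.67(255 − c):
  R: 125 + 87.1 = 212.1 → 212
  G: 137 + 0.67×(255−137) = 137 + 79.06 = 216.06 → 216
  B: 65 + 0.67×(255−65) = 65 + 127.3 = 192.3 → 192
rgb(212, 216, 192) = #D4D8C0.

#D4D8C0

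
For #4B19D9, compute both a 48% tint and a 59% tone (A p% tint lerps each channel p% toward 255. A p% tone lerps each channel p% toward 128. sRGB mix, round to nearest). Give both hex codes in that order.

#4B19D9 is rgb(75, 25, 217).
48% tint:
  R: 75 + 0.48×(255−75) = 75 + 86.4 = 161.4 → 161
  G: 25 + 0.48×(255−25) = 25 + 110.4 = 135.4 → 135
  B: 217 + 18.24 = 235.24 → 235
  → #A187EB
59% tone:
  R: 75 + 31.27 = 106.27 → 106
  G: 25 + 0.59×(128−25) = 25 + 60.77 = 85.77 → 86
  B: 217 + 0.59×(128−217) = 217 − 52.51 = 164.49 → 164
  → #6A56A4

#A187EB, #6A56A4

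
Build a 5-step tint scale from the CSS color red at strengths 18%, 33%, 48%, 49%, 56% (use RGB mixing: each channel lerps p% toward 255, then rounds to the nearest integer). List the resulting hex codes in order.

CSS red is rgb(255, 0, 0).
18%: (255→255, 0 + 45.9 = 45.9→46, 0 + 45.9 = 45.9→46) → #FF2E2E
33%: (255→255, 0 + 84.15 = 84.15→84, 0 + 84.15 = 84.15→84) → #FF5454
48%: (255→255, 0 + 122.4 = 122.4→122, 0 + 122.4 = 122.4→122) → #FF7A7A
49%: (255→255, 0 + 124.95 = 124.95→125, 0 + 124.95 = 124.95→125) → #FF7D7D
56%: (255→255, 0 + 142.8 = 142.8→143, 0 + 142.8 = 142.8→143) → #FF8F8F

#FF2E2E, #FF5454, #FF7A7A, #FF7D7D, #FF8F8F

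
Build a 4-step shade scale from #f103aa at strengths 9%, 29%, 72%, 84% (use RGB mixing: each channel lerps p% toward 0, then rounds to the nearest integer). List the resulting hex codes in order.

#db039b, #ab0279, #430130, #27001b

#f103aa is rgb(241, 3, 170).
9%: (241 − 21.69 = 219.31→219, 3→3, 170 − 15.3 = 154.7→155) → #db039b
29%: (241 − 69.89 = 171.11→171, 3 − 0.87 = 2.13→2, 170 − 49.3 = 120.7→121) → #ab0279
72%: (241 − 173.52 = 67.48→67, 3 − 2.16 = 0.84→1, 170 − 122.4 = 47.6→48) → #430130
84%: (241 − 202.44 = 38.56→39, 3 − 2.52 = 0.48→0, 170 − 142.8 = 27.2→27) → #27001b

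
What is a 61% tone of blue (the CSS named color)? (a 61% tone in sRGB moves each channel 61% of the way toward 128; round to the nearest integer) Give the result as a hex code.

#4e4eb2

CSS blue is rgb(0, 0, 255).
Per channel, c → c + 0.61(128 − c):
  R: 0 + 78.08 = 78.08 → 78
  G: 0 + 78.08 = 78.08 → 78
  B: 255 + 0.61×(128−255) = 255 − 77.47 = 177.53 → 178
rgb(78, 78, 178) = #4e4eb2.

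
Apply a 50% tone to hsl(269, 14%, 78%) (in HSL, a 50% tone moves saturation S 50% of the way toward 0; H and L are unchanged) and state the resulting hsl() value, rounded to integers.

S moves 50% from 14 toward 0: 14 − 7 = 7 → 7.
H and L are unchanged.

hsl(269, 7%, 78%)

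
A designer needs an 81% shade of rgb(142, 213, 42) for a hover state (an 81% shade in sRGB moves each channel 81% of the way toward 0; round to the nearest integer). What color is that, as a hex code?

Per channel, c → c + 0.81(0 − c):
  R: 142 − 115.02 = 26.98 → 27
  G: 213 − 172.53 = 40.47 → 40
  B: 42 − 34.02 = 7.98 → 8
rgb(27, 40, 8) = #1B2808.

#1B2808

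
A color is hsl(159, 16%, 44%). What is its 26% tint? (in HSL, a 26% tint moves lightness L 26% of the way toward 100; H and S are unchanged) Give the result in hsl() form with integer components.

L moves 26% from 44 toward 100: 44 + 14.56 = 58.56 → 59.
H and S are unchanged.

hsl(159, 16%, 59%)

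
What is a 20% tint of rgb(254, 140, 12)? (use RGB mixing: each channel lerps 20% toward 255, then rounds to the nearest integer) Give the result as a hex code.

A 20% tint moves each channel 20% toward 255:
  R: 254 + 0.2×(255−254) = 254 + 0.2 = 254.2 → 254
  G: 140 + 23 = 163 → 163
  B: 12 + 0.2×(255−12) = 12 + 48.6 = 60.6 → 61
rgb(254, 163, 61) = #fea33d.

#fea33d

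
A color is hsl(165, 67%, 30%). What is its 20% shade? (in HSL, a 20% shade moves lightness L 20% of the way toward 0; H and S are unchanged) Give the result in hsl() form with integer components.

hsl(165, 67%, 24%)

L moves 20% from 30 toward 0: 30 − 6 = 24 → 24.
H and S are unchanged.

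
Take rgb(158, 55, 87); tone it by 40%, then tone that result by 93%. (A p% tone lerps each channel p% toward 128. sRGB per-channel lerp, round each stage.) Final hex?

#817D7E

Per channel, c → c + 0.4(128 − c):
  R: 158 + 0.4×(128−158) = 158 − 12 = 146 → 146
  G: 55 + 0.4×(128−55) = 55 + 29.2 = 84.2 → 84
  B: 87 + 16.4 = 103.4 → 103
After the tone: rgb(146, 84, 103) = #925467.
A 93% tone moves each channel 93% toward 128:
  R: 146 + 0.93×(128−146) = 146 − 16.74 = 129.26 → 129
  G: 84 + 0.93×(128−84) = 84 + 40.92 = 124.92 → 125
  B: 103 + 0.93×(128−103) = 103 + 23.25 = 126.25 → 126
rgb(129, 125, 126) = #817D7E.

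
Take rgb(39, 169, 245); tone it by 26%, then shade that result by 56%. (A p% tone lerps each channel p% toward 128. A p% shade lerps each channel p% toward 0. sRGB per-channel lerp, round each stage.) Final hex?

A 26% tone moves each channel 26% toward 128:
  R: 39 + 23.14 = 62.14 → 62
  G: 169 − 10.66 = 158.34 → 158
  B: 245 + 0.26×(128−245) = 245 − 30.42 = 214.58 → 215
After the tone: rgb(62, 158, 215) = #3E9ED7.
Per channel, c → c + 0.56(0 − c):
  R: 62 + 0.56×(0−62) = 62 − 34.72 = 27.28 → 27
  G: 158 + 0.56×(0−158) = 158 − 88.48 = 69.52 → 70
  B: 215 + 0.56×(0−215) = 215 − 120.4 = 94.6 → 95
rgb(27, 70, 95) = #1B465F.

#1B465F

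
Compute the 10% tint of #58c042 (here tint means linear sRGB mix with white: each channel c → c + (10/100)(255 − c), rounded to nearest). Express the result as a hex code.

#58c042 is rgb(88, 192, 66).
Per channel, c → c + 0.1(255 − c):
  R: 88 + 16.7 = 104.7 → 105
  G: 192 + 6.3 = 198.3 → 198
  B: 66 + 0.1×(255−66) = 66 + 18.9 = 84.9 → 85
rgb(105, 198, 85) = #69c655.

#69c655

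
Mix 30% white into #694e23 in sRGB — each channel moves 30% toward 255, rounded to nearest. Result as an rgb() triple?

rgb(150, 131, 101)

#694e23 is rgb(105, 78, 35).
A 30% tint moves each channel 30% toward 255:
  R: 105 + 0.3×(255−105) = 105 + 45 = 150 → 150
  G: 78 + 53.1 = 131.1 → 131
  B: 35 + 0.3×(255−35) = 35 + 66 = 101 → 101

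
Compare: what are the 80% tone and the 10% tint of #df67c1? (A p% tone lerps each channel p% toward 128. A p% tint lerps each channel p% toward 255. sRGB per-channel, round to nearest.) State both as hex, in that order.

#937b8d, #e276c7

#df67c1 is rgb(223, 103, 193).
80% tone:
  R: 223 + 0.8×(128−223) = 223 − 76 = 147 → 147
  G: 103 + 20 = 123 → 123
  B: 193 + 0.8×(128−193) = 193 − 52 = 141 → 141
  → #937b8d
10% tint:
  R: 223 + 3.2 = 226.2 → 226
  G: 103 + 0.1×(255−103) = 103 + 15.2 = 118.2 → 118
  B: 193 + 0.1×(255−193) = 193 + 6.2 = 199.2 → 199
  → #e276c7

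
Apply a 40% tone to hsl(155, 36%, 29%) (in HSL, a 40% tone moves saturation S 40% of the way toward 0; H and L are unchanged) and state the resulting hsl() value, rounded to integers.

hsl(155, 22%, 29%)

S moves 40% from 36 toward 0: 36 − 14.4 = 21.6 → 22.
H and L are unchanged.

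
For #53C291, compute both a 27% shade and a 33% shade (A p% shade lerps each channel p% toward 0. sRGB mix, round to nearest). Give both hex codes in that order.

#3D8E6A, #388261

#53C291 is rgb(83, 194, 145).
27% shade:
  R: 83 + 0.27×(0−83) = 83 − 22.41 = 60.59 → 61
  G: 194 + 0.27×(0−194) = 194 − 52.38 = 141.62 → 142
  B: 145 − 39.15 = 105.85 → 106
  → #3D8E6A
33% shade:
  R: 83 + 0.33×(0−83) = 83 − 27.39 = 55.61 → 56
  G: 194 − 64.02 = 129.98 → 130
  B: 145 − 47.85 = 97.15 → 97
  → #388261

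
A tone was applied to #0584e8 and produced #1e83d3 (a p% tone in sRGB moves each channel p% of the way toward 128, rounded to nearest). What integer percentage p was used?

20%

#0584e8 is rgb(5, 132, 232); #1e83d3 is rgb(30, 131, 211).
On the R channel (widest range): 30 ≈ 5 + (p/100)(128 − 5), so p ≈ 100×(30 − 5)/(128 − 5) = 2500/123 = 20.33.
p = 20 reproduces all three channels after rounding.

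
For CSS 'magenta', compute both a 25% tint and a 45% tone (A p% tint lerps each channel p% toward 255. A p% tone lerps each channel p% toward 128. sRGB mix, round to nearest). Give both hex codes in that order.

CSS magenta is rgb(255, 0, 255).
25% tint:
  R: 255 + 0 = 255 → 255
  G: 0 + 0.25×(255−0) = 0 + 63.75 = 63.75 → 64
  B: 255 + 0.25×(255−255) = 255 + 0 = 255 → 255
  → #ff40ff
45% tone:
  R: 255 + 0.45×(128−255) = 255 − 57.15 = 197.85 → 198
  G: 0 + 0.45×(128−0) = 0 + 57.6 = 57.6 → 58
  B: 255 + 0.45×(128−255) = 255 − 57.15 = 197.85 → 198
  → #c63ac6

#ff40ff, #c63ac6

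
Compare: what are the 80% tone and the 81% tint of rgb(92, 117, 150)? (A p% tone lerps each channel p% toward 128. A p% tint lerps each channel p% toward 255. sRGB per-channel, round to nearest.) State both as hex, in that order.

#797E84, #E0E5EB

80% tone:
  R: 92 + 0.8×(128−92) = 92 + 28.8 = 120.8 → 121
  G: 117 + 8.8 = 125.8 → 126
  B: 150 + 0.8×(128−150) = 150 − 17.6 = 132.4 → 132
  → #797E84
81% tint:
  R: 92 + 132.03 = 224.03 → 224
  G: 117 + 0.81×(255−117) = 117 + 111.78 = 228.78 → 229
  B: 150 + 85.05 = 235.05 → 235
  → #E0E5EB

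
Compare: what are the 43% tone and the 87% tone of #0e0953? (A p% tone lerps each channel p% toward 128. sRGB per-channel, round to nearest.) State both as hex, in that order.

#3f3c66, #71717a

#0e0953 is rgb(14, 9, 83).
43% tone:
  R: 14 + 49.02 = 63.02 → 63
  G: 9 + 51.17 = 60.17 → 60
  B: 83 + 0.43×(128−83) = 83 + 19.35 = 102.35 → 102
  → #3f3c66
87% tone:
  R: 14 + 99.18 = 113.18 → 113
  G: 9 + 0.87×(128−9) = 9 + 103.53 = 112.53 → 113
  B: 83 + 0.87×(128−83) = 83 + 39.15 = 122.15 → 122
  → #71717a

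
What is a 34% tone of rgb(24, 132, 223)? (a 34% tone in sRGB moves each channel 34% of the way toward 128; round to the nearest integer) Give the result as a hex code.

#3B83BF

A 34% tone moves each channel 34% toward 128:
  R: 24 + 0.34×(128−24) = 24 + 35.36 = 59.36 → 59
  G: 132 + 0.34×(128−132) = 132 − 1.36 = 130.64 → 131
  B: 223 + 0.34×(128−223) = 223 − 32.3 = 190.7 → 191
rgb(59, 131, 191) = #3B83BF.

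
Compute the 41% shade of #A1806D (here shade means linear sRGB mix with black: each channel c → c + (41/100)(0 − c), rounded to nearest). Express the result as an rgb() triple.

#A1806D is rgb(161, 128, 109).
Per channel, c → c + 0.41(0 − c):
  R: 161 − 66.01 = 94.99 → 95
  G: 128 + 0.41×(0−128) = 128 − 52.48 = 75.52 → 76
  B: 109 + 0.41×(0−109) = 109 − 44.69 = 64.31 → 64

rgb(95, 76, 64)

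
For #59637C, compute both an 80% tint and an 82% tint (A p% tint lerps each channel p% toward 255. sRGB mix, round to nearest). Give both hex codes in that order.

#DEE0E5, #E1E3E7

#59637C is rgb(89, 99, 124).
80% tint:
  R: 89 + 132.8 = 221.8 → 222
  G: 99 + 0.8×(255−99) = 99 + 124.8 = 223.8 → 224
  B: 124 + 104.8 = 228.8 → 229
  → #DEE0E5
82% tint:
  R: 89 + 136.12 = 225.12 → 225
  G: 99 + 0.82×(255−99) = 99 + 127.92 = 226.92 → 227
  B: 124 + 107.42 = 231.42 → 231
  → #E1E3E7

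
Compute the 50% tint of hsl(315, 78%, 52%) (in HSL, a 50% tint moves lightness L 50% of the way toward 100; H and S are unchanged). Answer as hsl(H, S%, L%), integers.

L moves 50% from 52 toward 100: 52 + 24 = 76 → 76.
H and S are unchanged.

hsl(315, 78%, 76%)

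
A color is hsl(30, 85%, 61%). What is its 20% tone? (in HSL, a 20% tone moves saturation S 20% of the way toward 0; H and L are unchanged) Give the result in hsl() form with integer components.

hsl(30, 68%, 61%)

S moves 20% from 85 toward 0: 85 − 17 = 68 → 68.
H and L are unchanged.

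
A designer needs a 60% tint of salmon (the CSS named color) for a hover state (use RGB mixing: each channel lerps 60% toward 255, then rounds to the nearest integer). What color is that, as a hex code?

CSS salmon is rgb(250, 128, 114).
A 60% tint moves each channel 60% toward 255:
  R: 250 + 3 = 253 → 253
  G: 128 + 76.2 = 204.2 → 204
  B: 114 + 0.6×(255−114) = 114 + 84.6 = 198.6 → 199
rgb(253, 204, 199) = #FDCCC7.

#FDCCC7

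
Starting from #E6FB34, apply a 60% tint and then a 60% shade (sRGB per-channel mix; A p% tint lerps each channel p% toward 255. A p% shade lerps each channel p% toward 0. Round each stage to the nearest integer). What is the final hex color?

#626546

#E6FB34 is rgb(230, 251, 52).
Lerp each channel 60% toward 255:
  R: 230 + 0.6×(255−230) = 230 + 15 = 245 → 245
  G: 251 + 2.4 = 253.4 → 253
  B: 52 + 0.6×(255−52) = 52 + 121.8 = 173.8 → 174
After the tint: rgb(245, 253, 174) = #F5FDAE.
Lerp each channel 60% toward 0:
  R: 245 + 0.6×(0−245) = 245 − 147 = 98 → 98
  G: 253 + 0.6×(0−253) = 253 − 151.8 = 101.2 → 101
  B: 174 − 104.4 = 69.6 → 70
rgb(98, 101, 70) = #626546.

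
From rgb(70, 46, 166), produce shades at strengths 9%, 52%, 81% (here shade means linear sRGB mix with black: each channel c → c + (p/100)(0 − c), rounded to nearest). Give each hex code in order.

9%: (70 − 6.3 = 63.7→64, 46 − 4.14 = 41.86→42, 166 − 14.94 = 151.06→151) → #402A97
52%: (70 − 36.4 = 33.6→34, 46 − 23.92 = 22.08→22, 166 − 86.32 = 79.68→80) → #221650
81%: (70 − 56.7 = 13.3→13, 46 − 37.26 = 8.74→9, 166 − 134.46 = 31.54→32) → #0D0920

#402A97, #221650, #0D0920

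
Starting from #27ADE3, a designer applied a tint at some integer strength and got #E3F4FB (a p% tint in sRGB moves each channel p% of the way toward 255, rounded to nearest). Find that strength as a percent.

87%

#27ADE3 is rgb(39, 173, 227); #E3F4FB is rgb(227, 244, 251).
On the R channel (widest range): 227 ≈ 39 + (p/100)(255 − 39), so p ≈ 100×(227 − 39)/(255 − 39) = 18800/216 = 87.04.
p = 87 reproduces all three channels after rounding.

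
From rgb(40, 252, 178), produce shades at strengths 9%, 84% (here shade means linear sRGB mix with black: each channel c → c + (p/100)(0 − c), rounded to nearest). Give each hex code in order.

9%: (40 − 3.6 = 36.4→36, 252 − 22.68 = 229.32→229, 178 − 16.02 = 161.98→162) → #24E5A2
84%: (40 − 33.6 = 6.4→6, 252 − 211.68 = 40.32→40, 178 − 149.52 = 28.48→28) → #06281C

#24E5A2, #06281C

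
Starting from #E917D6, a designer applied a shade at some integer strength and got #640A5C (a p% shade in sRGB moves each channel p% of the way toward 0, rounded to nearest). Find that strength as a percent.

57%

#E917D6 is rgb(233, 23, 214); #640A5C is rgb(100, 10, 92).
On the R channel (widest range): 100 ≈ 233 + (p/100)(0 − 233), so p ≈ 100×(100 − 233)/(0 − 233) = -13300/-233 = 57.08.
p = 57 reproduces all three channels after rounding.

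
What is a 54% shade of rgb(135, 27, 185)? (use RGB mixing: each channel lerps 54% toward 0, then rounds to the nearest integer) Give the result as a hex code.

A 54% shade moves each channel 54% toward 0:
  R: 135 + 0.54×(0−135) = 135 − 72.9 = 62.1 → 62
  G: 27 + 0.54×(0−27) = 27 − 14.58 = 12.42 → 12
  B: 185 + 0.54×(0−185) = 185 − 99.9 = 85.1 → 85
rgb(62, 12, 85) = #3e0c55.

#3e0c55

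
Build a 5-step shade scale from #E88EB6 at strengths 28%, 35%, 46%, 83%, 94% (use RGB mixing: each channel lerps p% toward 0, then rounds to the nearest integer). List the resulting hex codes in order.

#E88EB6 is rgb(232, 142, 182).
28%: (232 − 64.96 = 167.04→167, 142 − 39.76 = 102.24→102, 182 − 50.96 = 131.04→131) → #A76683
35%: (232 − 81.2 = 150.8→151, 142 − 49.7 = 92.3→92, 182 − 63.7 = 118.3→118) → #975C76
46%: (232 − 106.72 = 125.28→125, 142 − 65.32 = 76.68→77, 182 − 83.72 = 98.28→98) → #7D4D62
83%: (232 − 192.56 = 39.44→39, 142 − 117.86 = 24.14→24, 182 − 151.06 = 30.94→31) → #27181F
94%: (232 − 218.08 = 13.92→14, 142 − 133.48 = 8.52→9, 182 − 171.08 = 10.92→11) → #0E090B

#A76683, #975C76, #7D4D62, #27181F, #0E090B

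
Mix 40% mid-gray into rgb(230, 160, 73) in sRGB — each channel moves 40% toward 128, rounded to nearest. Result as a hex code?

#bd935f

Lerp each channel 40% toward 128:
  R: 230 + 0.4×(128−230) = 230 − 40.8 = 189.2 → 189
  G: 160 + 0.4×(128−160) = 160 − 12.8 = 147.2 → 147
  B: 73 + 0.4×(128−73) = 73 + 22 = 95 → 95
rgb(189, 147, 95) = #bd935f.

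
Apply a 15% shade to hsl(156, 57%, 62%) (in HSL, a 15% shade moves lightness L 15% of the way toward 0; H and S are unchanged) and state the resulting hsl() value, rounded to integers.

hsl(156, 57%, 53%)

L moves 15% from 62 toward 0: 62 − 9.3 = 52.7 → 53.
H and S are unchanged.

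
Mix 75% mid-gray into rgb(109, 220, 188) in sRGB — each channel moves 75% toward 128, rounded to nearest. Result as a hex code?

#7B978F

Lerp each channel 75% toward 128:
  R: 109 + 0.75×(128−109) = 109 + 14.25 = 123.25 → 123
  G: 220 − 69 = 151 → 151
  B: 188 + 0.75×(128−188) = 188 − 45 = 143 → 143
rgb(123, 151, 143) = #7B978F.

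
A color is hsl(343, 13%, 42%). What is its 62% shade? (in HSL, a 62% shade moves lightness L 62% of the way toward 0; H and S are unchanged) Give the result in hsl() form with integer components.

hsl(343, 13%, 16%)

L moves 62% from 42 toward 0: 42 − 26.04 = 15.96 → 16.
H and S are unchanged.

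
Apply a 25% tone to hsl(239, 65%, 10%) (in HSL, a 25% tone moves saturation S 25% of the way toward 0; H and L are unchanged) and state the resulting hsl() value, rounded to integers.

hsl(239, 49%, 10%)

S moves 25% from 65 toward 0: 65 − 16.25 = 48.75 → 49.
H and L are unchanged.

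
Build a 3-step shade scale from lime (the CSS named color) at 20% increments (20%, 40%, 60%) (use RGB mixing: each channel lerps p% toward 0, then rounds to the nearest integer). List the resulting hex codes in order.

#00CC00, #009900, #006600

CSS lime is rgb(0, 255, 0).
20%: (0→0, 255 − 51 = 204→204, 0→0) → #00CC00
40%: (0→0, 255 − 102 = 153→153, 0→0) → #009900
60%: (0→0, 255 − 153 = 102→102, 0→0) → #006600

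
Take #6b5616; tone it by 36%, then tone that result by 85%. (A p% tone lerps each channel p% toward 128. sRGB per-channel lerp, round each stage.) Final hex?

#7e7c76

#6b5616 is rgb(107, 86, 22).
A 36% tone moves each channel 36% toward 128:
  R: 107 + 0.36×(128−107) = 107 + 7.56 = 114.56 → 115
  G: 86 + 15.12 = 101.12 → 101
  B: 22 + 38.16 = 60.16 → 60
After the tone: rgb(115, 101, 60) = #73653c.
Lerp each channel 85% toward 128:
  R: 115 + 0.85×(128−115) = 115 + 11.05 = 126.05 → 126
  G: 101 + 0.85×(128−101) = 101 + 22.95 = 123.95 → 124
  B: 60 + 0.85×(128−60) = 60 + 57.8 = 117.8 → 118
rgb(126, 124, 118) = #7e7c76.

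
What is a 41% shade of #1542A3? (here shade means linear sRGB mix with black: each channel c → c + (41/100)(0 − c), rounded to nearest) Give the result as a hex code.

#0C2760

#1542A3 is rgb(21, 66, 163).
Lerp each channel 41% toward 0:
  R: 21 + 0.41×(0−21) = 21 − 8.61 = 12.39 → 12
  G: 66 − 27.06 = 38.94 → 39
  B: 163 + 0.41×(0−163) = 163 − 66.83 = 96.17 → 96
rgb(12, 39, 96) = #0C2760.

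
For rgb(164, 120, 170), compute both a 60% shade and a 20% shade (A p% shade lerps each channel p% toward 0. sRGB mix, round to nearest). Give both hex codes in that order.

#423044, #836088

60% shade:
  R: 164 − 98.4 = 65.6 → 66
  G: 120 + 0.6×(0−120) = 120 − 72 = 48 → 48
  B: 170 − 102 = 68 → 68
  → #423044
20% shade:
  R: 164 + 0.2×(0−164) = 164 − 32.8 = 131.2 → 131
  G: 120 + 0.2×(0−120) = 120 − 24 = 96 → 96
  B: 170 + 0.2×(0−170) = 170 − 34 = 136 → 136
  → #836088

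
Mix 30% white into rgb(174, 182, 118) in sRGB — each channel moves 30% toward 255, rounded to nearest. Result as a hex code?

#c6cc9f

Per channel, c → c + 0.3(255 − c):
  R: 174 + 0.3×(255−174) = 174 + 24.3 = 198.3 → 198
  G: 182 + 21.9 = 203.9 → 204
  B: 118 + 0.3×(255−118) = 118 + 41.1 = 159.1 → 159
rgb(198, 204, 159) = #c6cc9f.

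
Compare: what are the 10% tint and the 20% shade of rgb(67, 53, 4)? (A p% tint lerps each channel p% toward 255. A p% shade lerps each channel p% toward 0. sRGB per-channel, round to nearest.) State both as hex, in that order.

#56491D, #362A03

10% tint:
  R: 67 + 0.1×(255−67) = 67 + 18.8 = 85.8 → 86
  G: 53 + 20.2 = 73.2 → 73
  B: 4 + 0.1×(255−4) = 4 + 25.1 = 29.1 → 29
  → #56491D
20% shade:
  R: 67 + 0.2×(0−67) = 67 − 13.4 = 53.6 → 54
  G: 53 − 10.6 = 42.4 → 42
  B: 4 + 0.2×(0−4) = 4 − 0.8 = 3.2 → 3
  → #362A03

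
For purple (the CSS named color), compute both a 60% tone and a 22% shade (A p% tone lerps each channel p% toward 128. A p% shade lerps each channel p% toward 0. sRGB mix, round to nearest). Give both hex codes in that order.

CSS purple is rgb(128, 0, 128).
60% tone:
  R: 128 + 0.6×(128−128) = 128 + 0 = 128 → 128
  G: 0 + 76.8 = 76.8 → 77
  B: 128 + 0 = 128 → 128
  → #804d80
22% shade:
  R: 128 + 0.22×(0−128) = 128 − 28.16 = 99.84 → 100
  G: 0 + 0.22×(0−0) = 0 + 0 = 0 → 0
  B: 128 − 28.16 = 99.84 → 100
  → #640064

#804d80, #640064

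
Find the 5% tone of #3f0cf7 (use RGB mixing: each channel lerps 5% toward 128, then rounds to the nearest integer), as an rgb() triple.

#3f0cf7 is rgb(63, 12, 247).
Lerp each channel 5% toward 128:
  R: 63 + 3.25 = 66.25 → 66
  G: 12 + 0.05×(128−12) = 12 + 5.8 = 17.8 → 18
  B: 247 + 0.05×(128−247) = 247 − 5.95 = 241.05 → 241

rgb(66, 18, 241)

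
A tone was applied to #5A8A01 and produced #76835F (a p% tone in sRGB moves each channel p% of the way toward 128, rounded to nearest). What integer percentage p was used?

74%

#5A8A01 is rgb(90, 138, 1); #76835F is rgb(118, 131, 95).
On the B channel (widest range): 95 ≈ 1 + (p/100)(128 − 1), so p ≈ 100×(95 − 1)/(128 − 1) = 9400/127 = 74.02.
p = 74 reproduces all three channels after rounding.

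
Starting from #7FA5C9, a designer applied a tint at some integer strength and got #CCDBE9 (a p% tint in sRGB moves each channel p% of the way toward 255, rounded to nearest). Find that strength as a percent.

#7FA5C9 is rgb(127, 165, 201); #CCDBE9 is rgb(204, 219, 233).
On the R channel (widest range): 204 ≈ 127 + (p/100)(255 − 127), so p ≈ 100×(204 − 127)/(255 − 127) = 7700/128 = 60.16.
p = 60 reproduces all three channels after rounding.

60%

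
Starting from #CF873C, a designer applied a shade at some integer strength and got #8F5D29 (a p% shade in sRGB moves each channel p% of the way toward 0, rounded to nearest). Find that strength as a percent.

31%

#CF873C is rgb(207, 135, 60); #8F5D29 is rgb(143, 93, 41).
On the R channel (widest range): 143 ≈ 207 + (p/100)(0 − 207), so p ≈ 100×(143 − 207)/(0 − 207) = -6400/-207 = 30.92.
p = 31 reproduces all three channels after rounding.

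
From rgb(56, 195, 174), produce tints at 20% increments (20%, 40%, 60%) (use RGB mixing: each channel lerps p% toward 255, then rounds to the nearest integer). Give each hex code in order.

20%: (56 + 39.8 = 95.8→96, 195 + 12 = 207→207, 174 + 16.2 = 190.2→190) → #60CFBE
40%: (56 + 79.6 = 135.6→136, 195 + 24 = 219→219, 174 + 32.4 = 206.4→206) → #88DBCE
60%: (56 + 119.4 = 175.4→175, 195 + 36 = 231→231, 174 + 48.6 = 222.6→223) → #AFE7DF

#60CFBE, #88DBCE, #AFE7DF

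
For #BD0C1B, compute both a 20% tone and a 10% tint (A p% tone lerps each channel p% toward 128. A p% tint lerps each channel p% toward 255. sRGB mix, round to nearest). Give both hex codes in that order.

#B1232F, #C42432

#BD0C1B is rgb(189, 12, 27).
20% tone:
  R: 189 + 0.2×(128−189) = 189 − 12.2 = 176.8 → 177
  G: 12 + 0.2×(128−12) = 12 + 23.2 = 35.2 → 35
  B: 27 + 0.2×(128−27) = 27 + 20.2 = 47.2 → 47
  → #B1232F
10% tint:
  R: 189 + 0.1×(255−189) = 189 + 6.6 = 195.6 → 196
  G: 12 + 0.1×(255−12) = 12 + 24.3 = 36.3 → 36
  B: 27 + 0.1×(255−27) = 27 + 22.8 = 49.8 → 50
  → #C42432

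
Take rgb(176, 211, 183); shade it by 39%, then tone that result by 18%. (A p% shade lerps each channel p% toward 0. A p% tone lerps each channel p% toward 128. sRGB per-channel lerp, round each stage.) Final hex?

#6f8173

Per channel, c → c + 0.39(0 − c):
  R: 176 + 0.39×(0−176) = 176 − 68.64 = 107.36 → 107
  G: 211 − 82.29 = 128.71 → 129
  B: 183 − 71.37 = 111.63 → 112
After the shade: rgb(107, 129, 112) = #6b8170.
An 18% tone moves each channel 18% toward 128:
  R: 107 + 0.18×(128−107) = 107 + 3.78 = 110.78 → 111
  G: 129 − 0.18 = 128.82 → 129
  B: 112 + 0.18×(128−112) = 112 + 2.88 = 114.88 → 115
rgb(111, 129, 115) = #6f8173.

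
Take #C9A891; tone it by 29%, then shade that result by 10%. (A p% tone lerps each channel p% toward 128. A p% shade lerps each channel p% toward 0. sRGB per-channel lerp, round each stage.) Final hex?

#A28C7E

#C9A891 is rgb(201, 168, 145).
Per channel, c → c + 0.29(128 − c):
  R: 201 + 0.29×(128−201) = 201 − 21.17 = 179.83 → 180
  G: 168 − 11.6 = 156.4 → 156
  B: 145 − 4.93 = 140.07 → 140
After the tone: rgb(180, 156, 140) = #B49C8C.
A 10% shade moves each channel 10% toward 0:
  R: 180 − 18 = 162 → 162
  G: 156 + 0.1×(0−156) = 156 − 15.6 = 140.4 → 140
  B: 140 − 14 = 126 → 126
rgb(162, 140, 126) = #A28C7E.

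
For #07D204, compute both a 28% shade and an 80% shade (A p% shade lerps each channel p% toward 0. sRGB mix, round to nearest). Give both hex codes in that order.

#07D204 is rgb(7, 210, 4).
28% shade:
  R: 7 − 1.96 = 5.04 → 5
  G: 210 + 0.28×(0−210) = 210 − 58.8 = 151.2 → 151
  B: 4 + 0.28×(0−4) = 4 − 1.12 = 2.88 → 3
  → #059703
80% shade:
  R: 7 − 5.6 = 1.4 → 1
  G: 210 − 168 = 42 → 42
  B: 4 + 0.8×(0−4) = 4 − 3.2 = 0.8 → 1
  → #012A01

#059703, #012A01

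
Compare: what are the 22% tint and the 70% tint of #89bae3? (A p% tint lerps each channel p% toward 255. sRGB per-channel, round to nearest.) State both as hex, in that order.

#a3c9e9, #dceaf7

#89bae3 is rgb(137, 186, 227).
22% tint:
  R: 137 + 25.96 = 162.96 → 163
  G: 186 + 0.22×(255−186) = 186 + 15.18 = 201.18 → 201
  B: 227 + 6.16 = 233.16 → 233
  → #a3c9e9
70% tint:
  R: 137 + 0.7×(255−137) = 137 + 82.6 = 219.6 → 220
  G: 186 + 0.7×(255−186) = 186 + 48.3 = 234.3 → 234
  B: 227 + 0.7×(255−227) = 227 + 19.6 = 246.6 → 247
  → #dceaf7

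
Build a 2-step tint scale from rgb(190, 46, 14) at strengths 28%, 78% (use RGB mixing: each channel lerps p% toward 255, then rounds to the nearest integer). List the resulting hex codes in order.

28%: (190 + 18.2 = 208.2→208, 46 + 58.52 = 104.52→105, 14 + 67.48 = 81.48→81) → #d06951
78%: (190 + 50.7 = 240.7→241, 46 + 163.02 = 209.02→209, 14 + 187.98 = 201.98→202) → #f1d1ca

#d06951, #f1d1ca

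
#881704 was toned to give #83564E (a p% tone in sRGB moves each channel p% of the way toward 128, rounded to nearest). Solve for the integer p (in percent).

#881704 is rgb(136, 23, 4); #83564E is rgb(131, 86, 78).
On the B channel (widest range): 78 ≈ 4 + (p/100)(128 − 4), so p ≈ 100×(78 − 4)/(128 − 4) = 7400/124 = 59.68.
p = 60 reproduces all three channels after rounding.

60%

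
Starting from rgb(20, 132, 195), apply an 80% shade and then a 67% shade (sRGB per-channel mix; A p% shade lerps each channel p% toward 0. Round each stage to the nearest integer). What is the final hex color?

An 80% shade moves each channel 80% toward 0:
  R: 20 + 0.8×(0−20) = 20 − 16 = 4 → 4
  G: 132 + 0.8×(0−132) = 132 − 105.6 = 26.4 → 26
  B: 195 + 0.8×(0−195) = 195 − 156 = 39 → 39
After the shade: rgb(4, 26, 39) = #041a27.
A 67% shade moves each channel 67% toward 0:
  R: 4 − 2.68 = 1.32 → 1
  G: 26 + 0.67×(0−26) = 26 − 17.42 = 8.58 → 9
  B: 39 + 0.67×(0−39) = 39 − 26.13 = 12.87 → 13
rgb(1, 9, 13) = #01090d.

#01090d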